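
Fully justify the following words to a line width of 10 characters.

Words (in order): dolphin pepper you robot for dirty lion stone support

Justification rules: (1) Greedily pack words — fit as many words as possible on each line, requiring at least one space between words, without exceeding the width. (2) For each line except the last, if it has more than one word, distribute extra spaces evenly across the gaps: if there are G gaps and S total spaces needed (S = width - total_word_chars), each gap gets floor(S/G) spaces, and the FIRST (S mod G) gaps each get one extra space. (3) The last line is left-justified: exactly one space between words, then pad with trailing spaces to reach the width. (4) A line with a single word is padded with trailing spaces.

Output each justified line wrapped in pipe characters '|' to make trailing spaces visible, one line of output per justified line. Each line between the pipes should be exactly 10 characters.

Line 1: ['dolphin'] (min_width=7, slack=3)
Line 2: ['pepper', 'you'] (min_width=10, slack=0)
Line 3: ['robot', 'for'] (min_width=9, slack=1)
Line 4: ['dirty', 'lion'] (min_width=10, slack=0)
Line 5: ['stone'] (min_width=5, slack=5)
Line 6: ['support'] (min_width=7, slack=3)

Answer: |dolphin   |
|pepper you|
|robot  for|
|dirty lion|
|stone     |
|support   |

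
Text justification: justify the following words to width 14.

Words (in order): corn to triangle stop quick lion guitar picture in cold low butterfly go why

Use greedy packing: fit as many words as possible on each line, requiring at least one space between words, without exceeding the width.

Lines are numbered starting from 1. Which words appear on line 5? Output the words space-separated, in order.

Answer: in cold low

Derivation:
Line 1: ['corn', 'to'] (min_width=7, slack=7)
Line 2: ['triangle', 'stop'] (min_width=13, slack=1)
Line 3: ['quick', 'lion'] (min_width=10, slack=4)
Line 4: ['guitar', 'picture'] (min_width=14, slack=0)
Line 5: ['in', 'cold', 'low'] (min_width=11, slack=3)
Line 6: ['butterfly', 'go'] (min_width=12, slack=2)
Line 7: ['why'] (min_width=3, slack=11)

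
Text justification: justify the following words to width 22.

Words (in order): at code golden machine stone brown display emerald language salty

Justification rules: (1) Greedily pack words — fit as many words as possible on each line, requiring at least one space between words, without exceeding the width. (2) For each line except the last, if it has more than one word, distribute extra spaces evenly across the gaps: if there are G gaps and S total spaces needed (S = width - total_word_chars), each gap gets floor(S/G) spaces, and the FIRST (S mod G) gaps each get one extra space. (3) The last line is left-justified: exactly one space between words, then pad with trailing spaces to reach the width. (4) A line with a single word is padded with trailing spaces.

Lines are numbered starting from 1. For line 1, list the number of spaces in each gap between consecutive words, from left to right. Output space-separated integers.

Answer: 1 1 1

Derivation:
Line 1: ['at', 'code', 'golden', 'machine'] (min_width=22, slack=0)
Line 2: ['stone', 'brown', 'display'] (min_width=19, slack=3)
Line 3: ['emerald', 'language', 'salty'] (min_width=22, slack=0)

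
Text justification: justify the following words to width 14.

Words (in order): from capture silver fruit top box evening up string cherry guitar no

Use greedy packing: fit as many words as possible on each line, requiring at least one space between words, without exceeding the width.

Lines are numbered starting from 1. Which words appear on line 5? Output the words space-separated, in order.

Line 1: ['from', 'capture'] (min_width=12, slack=2)
Line 2: ['silver', 'fruit'] (min_width=12, slack=2)
Line 3: ['top', 'box'] (min_width=7, slack=7)
Line 4: ['evening', 'up'] (min_width=10, slack=4)
Line 5: ['string', 'cherry'] (min_width=13, slack=1)
Line 6: ['guitar', 'no'] (min_width=9, slack=5)

Answer: string cherry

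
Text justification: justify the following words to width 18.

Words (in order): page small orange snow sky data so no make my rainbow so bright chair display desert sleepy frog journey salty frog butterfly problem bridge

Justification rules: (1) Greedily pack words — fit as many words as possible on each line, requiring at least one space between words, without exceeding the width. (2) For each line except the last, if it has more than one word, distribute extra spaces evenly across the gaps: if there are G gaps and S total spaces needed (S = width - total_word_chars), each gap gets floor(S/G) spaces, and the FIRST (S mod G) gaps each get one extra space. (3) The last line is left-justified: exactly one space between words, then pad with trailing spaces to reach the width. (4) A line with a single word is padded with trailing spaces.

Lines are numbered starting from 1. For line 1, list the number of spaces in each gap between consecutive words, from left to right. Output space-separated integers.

Line 1: ['page', 'small', 'orange'] (min_width=17, slack=1)
Line 2: ['snow', 'sky', 'data', 'so'] (min_width=16, slack=2)
Line 3: ['no', 'make', 'my', 'rainbow'] (min_width=18, slack=0)
Line 4: ['so', 'bright', 'chair'] (min_width=15, slack=3)
Line 5: ['display', 'desert'] (min_width=14, slack=4)
Line 6: ['sleepy', 'frog'] (min_width=11, slack=7)
Line 7: ['journey', 'salty', 'frog'] (min_width=18, slack=0)
Line 8: ['butterfly', 'problem'] (min_width=17, slack=1)
Line 9: ['bridge'] (min_width=6, slack=12)

Answer: 2 1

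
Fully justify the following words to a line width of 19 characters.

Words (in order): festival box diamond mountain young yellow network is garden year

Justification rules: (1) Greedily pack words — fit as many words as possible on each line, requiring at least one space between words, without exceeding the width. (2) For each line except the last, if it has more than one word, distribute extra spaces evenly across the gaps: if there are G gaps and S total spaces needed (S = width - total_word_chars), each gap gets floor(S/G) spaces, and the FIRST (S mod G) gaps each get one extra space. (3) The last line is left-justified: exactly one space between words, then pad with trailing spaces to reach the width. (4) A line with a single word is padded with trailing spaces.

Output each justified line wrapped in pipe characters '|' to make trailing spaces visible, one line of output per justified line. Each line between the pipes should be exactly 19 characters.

Answer: |festival        box|
|diamond    mountain|
|young        yellow|
|network  is  garden|
|year               |

Derivation:
Line 1: ['festival', 'box'] (min_width=12, slack=7)
Line 2: ['diamond', 'mountain'] (min_width=16, slack=3)
Line 3: ['young', 'yellow'] (min_width=12, slack=7)
Line 4: ['network', 'is', 'garden'] (min_width=17, slack=2)
Line 5: ['year'] (min_width=4, slack=15)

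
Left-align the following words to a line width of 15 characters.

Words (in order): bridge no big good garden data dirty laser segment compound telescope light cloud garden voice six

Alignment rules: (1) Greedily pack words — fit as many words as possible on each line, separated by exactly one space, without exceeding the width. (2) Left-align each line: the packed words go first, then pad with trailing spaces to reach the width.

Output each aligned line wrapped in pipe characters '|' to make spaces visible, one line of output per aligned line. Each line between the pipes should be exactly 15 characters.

Answer: |bridge no big  |
|good garden    |
|data dirty     |
|laser segment  |
|compound       |
|telescope light|
|cloud garden   |
|voice six      |

Derivation:
Line 1: ['bridge', 'no', 'big'] (min_width=13, slack=2)
Line 2: ['good', 'garden'] (min_width=11, slack=4)
Line 3: ['data', 'dirty'] (min_width=10, slack=5)
Line 4: ['laser', 'segment'] (min_width=13, slack=2)
Line 5: ['compound'] (min_width=8, slack=7)
Line 6: ['telescope', 'light'] (min_width=15, slack=0)
Line 7: ['cloud', 'garden'] (min_width=12, slack=3)
Line 8: ['voice', 'six'] (min_width=9, slack=6)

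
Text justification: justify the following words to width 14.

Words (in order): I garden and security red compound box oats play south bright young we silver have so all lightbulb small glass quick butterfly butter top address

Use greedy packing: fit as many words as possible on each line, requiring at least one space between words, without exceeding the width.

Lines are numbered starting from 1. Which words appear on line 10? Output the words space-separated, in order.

Line 1: ['I', 'garden', 'and'] (min_width=12, slack=2)
Line 2: ['security', 'red'] (min_width=12, slack=2)
Line 3: ['compound', 'box'] (min_width=12, slack=2)
Line 4: ['oats', 'play'] (min_width=9, slack=5)
Line 5: ['south', 'bright'] (min_width=12, slack=2)
Line 6: ['young', 'we'] (min_width=8, slack=6)
Line 7: ['silver', 'have', 'so'] (min_width=14, slack=0)
Line 8: ['all', 'lightbulb'] (min_width=13, slack=1)
Line 9: ['small', 'glass'] (min_width=11, slack=3)
Line 10: ['quick'] (min_width=5, slack=9)
Line 11: ['butterfly'] (min_width=9, slack=5)
Line 12: ['butter', 'top'] (min_width=10, slack=4)
Line 13: ['address'] (min_width=7, slack=7)

Answer: quick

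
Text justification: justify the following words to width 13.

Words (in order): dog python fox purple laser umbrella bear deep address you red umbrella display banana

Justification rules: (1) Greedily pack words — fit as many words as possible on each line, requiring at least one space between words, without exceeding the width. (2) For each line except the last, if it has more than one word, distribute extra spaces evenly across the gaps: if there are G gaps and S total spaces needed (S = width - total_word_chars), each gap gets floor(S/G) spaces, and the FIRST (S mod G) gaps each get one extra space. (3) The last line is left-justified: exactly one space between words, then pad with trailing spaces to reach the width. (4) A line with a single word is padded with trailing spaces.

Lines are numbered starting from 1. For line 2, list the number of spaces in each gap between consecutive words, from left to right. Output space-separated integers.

Answer: 4

Derivation:
Line 1: ['dog', 'python'] (min_width=10, slack=3)
Line 2: ['fox', 'purple'] (min_width=10, slack=3)
Line 3: ['laser'] (min_width=5, slack=8)
Line 4: ['umbrella', 'bear'] (min_width=13, slack=0)
Line 5: ['deep', 'address'] (min_width=12, slack=1)
Line 6: ['you', 'red'] (min_width=7, slack=6)
Line 7: ['umbrella'] (min_width=8, slack=5)
Line 8: ['display'] (min_width=7, slack=6)
Line 9: ['banana'] (min_width=6, slack=7)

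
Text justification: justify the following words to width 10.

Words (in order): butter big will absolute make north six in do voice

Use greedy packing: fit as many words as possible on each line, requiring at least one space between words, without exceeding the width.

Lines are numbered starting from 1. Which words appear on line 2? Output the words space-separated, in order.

Line 1: ['butter', 'big'] (min_width=10, slack=0)
Line 2: ['will'] (min_width=4, slack=6)
Line 3: ['absolute'] (min_width=8, slack=2)
Line 4: ['make', 'north'] (min_width=10, slack=0)
Line 5: ['six', 'in', 'do'] (min_width=9, slack=1)
Line 6: ['voice'] (min_width=5, slack=5)

Answer: will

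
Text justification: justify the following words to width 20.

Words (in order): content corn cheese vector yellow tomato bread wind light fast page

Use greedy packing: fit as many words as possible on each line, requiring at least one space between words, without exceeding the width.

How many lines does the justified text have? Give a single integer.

Line 1: ['content', 'corn', 'cheese'] (min_width=19, slack=1)
Line 2: ['vector', 'yellow', 'tomato'] (min_width=20, slack=0)
Line 3: ['bread', 'wind', 'light'] (min_width=16, slack=4)
Line 4: ['fast', 'page'] (min_width=9, slack=11)
Total lines: 4

Answer: 4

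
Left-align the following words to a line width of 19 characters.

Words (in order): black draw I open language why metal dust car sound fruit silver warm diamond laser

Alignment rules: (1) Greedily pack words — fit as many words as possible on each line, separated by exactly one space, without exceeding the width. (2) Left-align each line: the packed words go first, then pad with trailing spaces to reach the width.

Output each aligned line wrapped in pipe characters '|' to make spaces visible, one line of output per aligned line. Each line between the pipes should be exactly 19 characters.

Line 1: ['black', 'draw', 'I', 'open'] (min_width=17, slack=2)
Line 2: ['language', 'why', 'metal'] (min_width=18, slack=1)
Line 3: ['dust', 'car', 'sound'] (min_width=14, slack=5)
Line 4: ['fruit', 'silver', 'warm'] (min_width=17, slack=2)
Line 5: ['diamond', 'laser'] (min_width=13, slack=6)

Answer: |black draw I open  |
|language why metal |
|dust car sound     |
|fruit silver warm  |
|diamond laser      |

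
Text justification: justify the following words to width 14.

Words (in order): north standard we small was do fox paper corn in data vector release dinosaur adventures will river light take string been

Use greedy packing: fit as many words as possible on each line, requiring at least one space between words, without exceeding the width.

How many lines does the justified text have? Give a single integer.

Answer: 10

Derivation:
Line 1: ['north', 'standard'] (min_width=14, slack=0)
Line 2: ['we', 'small', 'was'] (min_width=12, slack=2)
Line 3: ['do', 'fox', 'paper'] (min_width=12, slack=2)
Line 4: ['corn', 'in', 'data'] (min_width=12, slack=2)
Line 5: ['vector', 'release'] (min_width=14, slack=0)
Line 6: ['dinosaur'] (min_width=8, slack=6)
Line 7: ['adventures'] (min_width=10, slack=4)
Line 8: ['will', 'river'] (min_width=10, slack=4)
Line 9: ['light', 'take'] (min_width=10, slack=4)
Line 10: ['string', 'been'] (min_width=11, slack=3)
Total lines: 10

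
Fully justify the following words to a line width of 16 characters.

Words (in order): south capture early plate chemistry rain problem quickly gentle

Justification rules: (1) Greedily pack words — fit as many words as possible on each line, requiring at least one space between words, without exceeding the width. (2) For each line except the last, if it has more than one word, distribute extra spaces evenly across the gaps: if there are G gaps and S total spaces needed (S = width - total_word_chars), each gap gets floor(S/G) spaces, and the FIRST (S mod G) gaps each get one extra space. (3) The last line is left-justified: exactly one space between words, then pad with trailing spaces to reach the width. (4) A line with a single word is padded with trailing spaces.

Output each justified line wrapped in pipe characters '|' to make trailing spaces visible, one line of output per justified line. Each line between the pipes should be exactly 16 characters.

Line 1: ['south', 'capture'] (min_width=13, slack=3)
Line 2: ['early', 'plate'] (min_width=11, slack=5)
Line 3: ['chemistry', 'rain'] (min_width=14, slack=2)
Line 4: ['problem', 'quickly'] (min_width=15, slack=1)
Line 5: ['gentle'] (min_width=6, slack=10)

Answer: |south    capture|
|early      plate|
|chemistry   rain|
|problem  quickly|
|gentle          |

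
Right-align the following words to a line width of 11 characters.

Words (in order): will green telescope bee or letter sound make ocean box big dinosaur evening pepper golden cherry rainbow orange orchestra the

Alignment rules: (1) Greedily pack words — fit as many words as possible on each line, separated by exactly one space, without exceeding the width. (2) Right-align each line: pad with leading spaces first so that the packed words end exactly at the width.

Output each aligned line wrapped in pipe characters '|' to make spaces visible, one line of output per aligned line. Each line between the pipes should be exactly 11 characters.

Line 1: ['will', 'green'] (min_width=10, slack=1)
Line 2: ['telescope'] (min_width=9, slack=2)
Line 3: ['bee', 'or'] (min_width=6, slack=5)
Line 4: ['letter'] (min_width=6, slack=5)
Line 5: ['sound', 'make'] (min_width=10, slack=1)
Line 6: ['ocean', 'box'] (min_width=9, slack=2)
Line 7: ['big'] (min_width=3, slack=8)
Line 8: ['dinosaur'] (min_width=8, slack=3)
Line 9: ['evening'] (min_width=7, slack=4)
Line 10: ['pepper'] (min_width=6, slack=5)
Line 11: ['golden'] (min_width=6, slack=5)
Line 12: ['cherry'] (min_width=6, slack=5)
Line 13: ['rainbow'] (min_width=7, slack=4)
Line 14: ['orange'] (min_width=6, slack=5)
Line 15: ['orchestra'] (min_width=9, slack=2)
Line 16: ['the'] (min_width=3, slack=8)

Answer: | will green|
|  telescope|
|     bee or|
|     letter|
| sound make|
|  ocean box|
|        big|
|   dinosaur|
|    evening|
|     pepper|
|     golden|
|     cherry|
|    rainbow|
|     orange|
|  orchestra|
|        the|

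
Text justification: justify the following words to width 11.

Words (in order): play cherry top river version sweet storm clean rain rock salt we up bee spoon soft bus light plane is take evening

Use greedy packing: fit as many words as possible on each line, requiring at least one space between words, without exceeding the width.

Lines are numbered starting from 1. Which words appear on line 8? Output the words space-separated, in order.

Answer: spoon soft

Derivation:
Line 1: ['play', 'cherry'] (min_width=11, slack=0)
Line 2: ['top', 'river'] (min_width=9, slack=2)
Line 3: ['version'] (min_width=7, slack=4)
Line 4: ['sweet', 'storm'] (min_width=11, slack=0)
Line 5: ['clean', 'rain'] (min_width=10, slack=1)
Line 6: ['rock', 'salt'] (min_width=9, slack=2)
Line 7: ['we', 'up', 'bee'] (min_width=9, slack=2)
Line 8: ['spoon', 'soft'] (min_width=10, slack=1)
Line 9: ['bus', 'light'] (min_width=9, slack=2)
Line 10: ['plane', 'is'] (min_width=8, slack=3)
Line 11: ['take'] (min_width=4, slack=7)
Line 12: ['evening'] (min_width=7, slack=4)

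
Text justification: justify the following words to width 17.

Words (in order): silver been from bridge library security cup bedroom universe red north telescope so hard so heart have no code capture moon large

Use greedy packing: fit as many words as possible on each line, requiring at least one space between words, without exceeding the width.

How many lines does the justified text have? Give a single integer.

Line 1: ['silver', 'been', 'from'] (min_width=16, slack=1)
Line 2: ['bridge', 'library'] (min_width=14, slack=3)
Line 3: ['security', 'cup'] (min_width=12, slack=5)
Line 4: ['bedroom', 'universe'] (min_width=16, slack=1)
Line 5: ['red', 'north'] (min_width=9, slack=8)
Line 6: ['telescope', 'so', 'hard'] (min_width=17, slack=0)
Line 7: ['so', 'heart', 'have', 'no'] (min_width=16, slack=1)
Line 8: ['code', 'capture', 'moon'] (min_width=17, slack=0)
Line 9: ['large'] (min_width=5, slack=12)
Total lines: 9

Answer: 9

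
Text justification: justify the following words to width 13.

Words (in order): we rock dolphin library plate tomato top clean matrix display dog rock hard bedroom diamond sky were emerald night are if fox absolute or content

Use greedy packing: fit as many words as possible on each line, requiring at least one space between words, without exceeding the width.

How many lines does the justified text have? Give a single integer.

Line 1: ['we', 'rock'] (min_width=7, slack=6)
Line 2: ['dolphin'] (min_width=7, slack=6)
Line 3: ['library', 'plate'] (min_width=13, slack=0)
Line 4: ['tomato', 'top'] (min_width=10, slack=3)
Line 5: ['clean', 'matrix'] (min_width=12, slack=1)
Line 6: ['display', 'dog'] (min_width=11, slack=2)
Line 7: ['rock', 'hard'] (min_width=9, slack=4)
Line 8: ['bedroom'] (min_width=7, slack=6)
Line 9: ['diamond', 'sky'] (min_width=11, slack=2)
Line 10: ['were', 'emerald'] (min_width=12, slack=1)
Line 11: ['night', 'are', 'if'] (min_width=12, slack=1)
Line 12: ['fox', 'absolute'] (min_width=12, slack=1)
Line 13: ['or', 'content'] (min_width=10, slack=3)
Total lines: 13

Answer: 13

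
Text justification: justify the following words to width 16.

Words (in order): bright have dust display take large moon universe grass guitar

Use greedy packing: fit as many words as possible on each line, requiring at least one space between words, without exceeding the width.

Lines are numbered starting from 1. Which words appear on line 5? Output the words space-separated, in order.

Answer: guitar

Derivation:
Line 1: ['bright', 'have', 'dust'] (min_width=16, slack=0)
Line 2: ['display', 'take'] (min_width=12, slack=4)
Line 3: ['large', 'moon'] (min_width=10, slack=6)
Line 4: ['universe', 'grass'] (min_width=14, slack=2)
Line 5: ['guitar'] (min_width=6, slack=10)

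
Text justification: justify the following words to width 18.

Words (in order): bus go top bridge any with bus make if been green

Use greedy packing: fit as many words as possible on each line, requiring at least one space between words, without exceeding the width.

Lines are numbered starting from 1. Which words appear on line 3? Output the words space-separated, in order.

Line 1: ['bus', 'go', 'top', 'bridge'] (min_width=17, slack=1)
Line 2: ['any', 'with', 'bus', 'make'] (min_width=17, slack=1)
Line 3: ['if', 'been', 'green'] (min_width=13, slack=5)

Answer: if been green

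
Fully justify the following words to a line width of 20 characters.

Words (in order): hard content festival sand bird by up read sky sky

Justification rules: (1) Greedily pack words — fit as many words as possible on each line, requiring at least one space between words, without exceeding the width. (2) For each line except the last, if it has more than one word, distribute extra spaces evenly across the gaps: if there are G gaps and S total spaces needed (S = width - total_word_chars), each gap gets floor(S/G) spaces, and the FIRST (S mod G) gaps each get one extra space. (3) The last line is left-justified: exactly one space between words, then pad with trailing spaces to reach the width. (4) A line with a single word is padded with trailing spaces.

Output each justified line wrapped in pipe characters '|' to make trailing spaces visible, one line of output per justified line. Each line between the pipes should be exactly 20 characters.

Line 1: ['hard', 'content'] (min_width=12, slack=8)
Line 2: ['festival', 'sand', 'bird'] (min_width=18, slack=2)
Line 3: ['by', 'up', 'read', 'sky', 'sky'] (min_width=18, slack=2)

Answer: |hard         content|
|festival  sand  bird|
|by up read sky sky  |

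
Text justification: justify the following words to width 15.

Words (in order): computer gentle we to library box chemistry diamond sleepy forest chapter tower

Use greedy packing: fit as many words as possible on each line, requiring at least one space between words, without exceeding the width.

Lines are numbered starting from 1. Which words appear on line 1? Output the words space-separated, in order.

Answer: computer gentle

Derivation:
Line 1: ['computer', 'gentle'] (min_width=15, slack=0)
Line 2: ['we', 'to', 'library'] (min_width=13, slack=2)
Line 3: ['box', 'chemistry'] (min_width=13, slack=2)
Line 4: ['diamond', 'sleepy'] (min_width=14, slack=1)
Line 5: ['forest', 'chapter'] (min_width=14, slack=1)
Line 6: ['tower'] (min_width=5, slack=10)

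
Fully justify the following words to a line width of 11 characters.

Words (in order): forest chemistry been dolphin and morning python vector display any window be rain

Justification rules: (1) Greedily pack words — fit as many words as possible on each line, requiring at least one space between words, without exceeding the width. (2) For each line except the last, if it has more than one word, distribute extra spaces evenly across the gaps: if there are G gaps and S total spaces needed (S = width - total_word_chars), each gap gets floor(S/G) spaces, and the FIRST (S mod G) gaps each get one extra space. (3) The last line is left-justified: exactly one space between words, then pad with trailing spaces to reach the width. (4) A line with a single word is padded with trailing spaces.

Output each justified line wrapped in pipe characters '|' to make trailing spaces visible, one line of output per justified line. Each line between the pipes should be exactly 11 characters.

Answer: |forest     |
|chemistry  |
|been       |
|dolphin and|
|morning    |
|python     |
|vector     |
|display any|
|window   be|
|rain       |

Derivation:
Line 1: ['forest'] (min_width=6, slack=5)
Line 2: ['chemistry'] (min_width=9, slack=2)
Line 3: ['been'] (min_width=4, slack=7)
Line 4: ['dolphin', 'and'] (min_width=11, slack=0)
Line 5: ['morning'] (min_width=7, slack=4)
Line 6: ['python'] (min_width=6, slack=5)
Line 7: ['vector'] (min_width=6, slack=5)
Line 8: ['display', 'any'] (min_width=11, slack=0)
Line 9: ['window', 'be'] (min_width=9, slack=2)
Line 10: ['rain'] (min_width=4, slack=7)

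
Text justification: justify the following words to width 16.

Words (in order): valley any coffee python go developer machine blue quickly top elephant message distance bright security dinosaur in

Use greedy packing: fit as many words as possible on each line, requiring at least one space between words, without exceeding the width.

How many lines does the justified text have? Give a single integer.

Line 1: ['valley', 'any'] (min_width=10, slack=6)
Line 2: ['coffee', 'python', 'go'] (min_width=16, slack=0)
Line 3: ['developer'] (min_width=9, slack=7)
Line 4: ['machine', 'blue'] (min_width=12, slack=4)
Line 5: ['quickly', 'top'] (min_width=11, slack=5)
Line 6: ['elephant', 'message'] (min_width=16, slack=0)
Line 7: ['distance', 'bright'] (min_width=15, slack=1)
Line 8: ['security'] (min_width=8, slack=8)
Line 9: ['dinosaur', 'in'] (min_width=11, slack=5)
Total lines: 9

Answer: 9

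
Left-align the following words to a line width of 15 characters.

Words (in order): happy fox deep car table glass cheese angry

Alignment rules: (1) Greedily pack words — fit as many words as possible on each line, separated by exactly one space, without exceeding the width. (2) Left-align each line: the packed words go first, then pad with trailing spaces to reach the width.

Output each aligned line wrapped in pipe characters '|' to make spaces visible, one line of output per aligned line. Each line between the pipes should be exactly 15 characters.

Line 1: ['happy', 'fox', 'deep'] (min_width=14, slack=1)
Line 2: ['car', 'table', 'glass'] (min_width=15, slack=0)
Line 3: ['cheese', 'angry'] (min_width=12, slack=3)

Answer: |happy fox deep |
|car table glass|
|cheese angry   |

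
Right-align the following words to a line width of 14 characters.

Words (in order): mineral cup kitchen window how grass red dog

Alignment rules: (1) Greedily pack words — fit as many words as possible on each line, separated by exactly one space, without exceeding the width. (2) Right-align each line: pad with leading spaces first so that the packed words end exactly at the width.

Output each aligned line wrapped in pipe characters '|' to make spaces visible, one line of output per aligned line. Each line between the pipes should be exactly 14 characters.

Line 1: ['mineral', 'cup'] (min_width=11, slack=3)
Line 2: ['kitchen', 'window'] (min_width=14, slack=0)
Line 3: ['how', 'grass', 'red'] (min_width=13, slack=1)
Line 4: ['dog'] (min_width=3, slack=11)

Answer: |   mineral cup|
|kitchen window|
| how grass red|
|           dog|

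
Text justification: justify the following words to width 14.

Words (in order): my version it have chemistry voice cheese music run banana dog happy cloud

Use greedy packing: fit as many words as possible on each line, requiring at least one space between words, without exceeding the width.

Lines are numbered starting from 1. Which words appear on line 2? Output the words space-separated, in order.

Answer: have chemistry

Derivation:
Line 1: ['my', 'version', 'it'] (min_width=13, slack=1)
Line 2: ['have', 'chemistry'] (min_width=14, slack=0)
Line 3: ['voice', 'cheese'] (min_width=12, slack=2)
Line 4: ['music', 'run'] (min_width=9, slack=5)
Line 5: ['banana', 'dog'] (min_width=10, slack=4)
Line 6: ['happy', 'cloud'] (min_width=11, slack=3)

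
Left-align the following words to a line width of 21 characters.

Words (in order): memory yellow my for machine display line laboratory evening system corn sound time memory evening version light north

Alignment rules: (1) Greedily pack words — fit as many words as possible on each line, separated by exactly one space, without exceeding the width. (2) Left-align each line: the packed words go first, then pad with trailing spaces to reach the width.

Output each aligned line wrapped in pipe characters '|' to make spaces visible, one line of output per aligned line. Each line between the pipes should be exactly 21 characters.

Answer: |memory yellow my for |
|machine display line |
|laboratory evening   |
|system corn sound    |
|time memory evening  |
|version light north  |

Derivation:
Line 1: ['memory', 'yellow', 'my', 'for'] (min_width=20, slack=1)
Line 2: ['machine', 'display', 'line'] (min_width=20, slack=1)
Line 3: ['laboratory', 'evening'] (min_width=18, slack=3)
Line 4: ['system', 'corn', 'sound'] (min_width=17, slack=4)
Line 5: ['time', 'memory', 'evening'] (min_width=19, slack=2)
Line 6: ['version', 'light', 'north'] (min_width=19, slack=2)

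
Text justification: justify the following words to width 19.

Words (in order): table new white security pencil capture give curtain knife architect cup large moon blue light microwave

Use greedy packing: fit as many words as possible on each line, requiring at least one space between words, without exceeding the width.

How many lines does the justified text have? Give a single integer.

Answer: 7

Derivation:
Line 1: ['table', 'new', 'white'] (min_width=15, slack=4)
Line 2: ['security', 'pencil'] (min_width=15, slack=4)
Line 3: ['capture', 'give'] (min_width=12, slack=7)
Line 4: ['curtain', 'knife'] (min_width=13, slack=6)
Line 5: ['architect', 'cup', 'large'] (min_width=19, slack=0)
Line 6: ['moon', 'blue', 'light'] (min_width=15, slack=4)
Line 7: ['microwave'] (min_width=9, slack=10)
Total lines: 7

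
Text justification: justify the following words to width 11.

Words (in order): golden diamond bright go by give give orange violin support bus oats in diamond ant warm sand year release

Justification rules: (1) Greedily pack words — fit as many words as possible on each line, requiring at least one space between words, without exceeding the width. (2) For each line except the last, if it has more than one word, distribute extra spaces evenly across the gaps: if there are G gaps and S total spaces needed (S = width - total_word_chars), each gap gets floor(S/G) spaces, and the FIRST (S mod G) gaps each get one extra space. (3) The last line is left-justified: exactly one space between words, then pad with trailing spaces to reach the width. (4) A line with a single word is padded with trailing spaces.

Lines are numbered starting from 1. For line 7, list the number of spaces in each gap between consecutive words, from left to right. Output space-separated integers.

Line 1: ['golden'] (min_width=6, slack=5)
Line 2: ['diamond'] (min_width=7, slack=4)
Line 3: ['bright', 'go'] (min_width=9, slack=2)
Line 4: ['by', 'give'] (min_width=7, slack=4)
Line 5: ['give', 'orange'] (min_width=11, slack=0)
Line 6: ['violin'] (min_width=6, slack=5)
Line 7: ['support', 'bus'] (min_width=11, slack=0)
Line 8: ['oats', 'in'] (min_width=7, slack=4)
Line 9: ['diamond', 'ant'] (min_width=11, slack=0)
Line 10: ['warm', 'sand'] (min_width=9, slack=2)
Line 11: ['year'] (min_width=4, slack=7)
Line 12: ['release'] (min_width=7, slack=4)

Answer: 1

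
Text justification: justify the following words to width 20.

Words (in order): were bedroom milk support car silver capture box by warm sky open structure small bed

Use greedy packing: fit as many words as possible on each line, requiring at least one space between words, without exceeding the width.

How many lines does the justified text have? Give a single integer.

Line 1: ['were', 'bedroom', 'milk'] (min_width=17, slack=3)
Line 2: ['support', 'car', 'silver'] (min_width=18, slack=2)
Line 3: ['capture', 'box', 'by', 'warm'] (min_width=19, slack=1)
Line 4: ['sky', 'open', 'structure'] (min_width=18, slack=2)
Line 5: ['small', 'bed'] (min_width=9, slack=11)
Total lines: 5

Answer: 5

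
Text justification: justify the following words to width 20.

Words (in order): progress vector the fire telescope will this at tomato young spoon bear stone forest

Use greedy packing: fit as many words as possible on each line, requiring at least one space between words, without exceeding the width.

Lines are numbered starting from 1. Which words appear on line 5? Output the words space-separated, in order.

Line 1: ['progress', 'vector', 'the'] (min_width=19, slack=1)
Line 2: ['fire', 'telescope', 'will'] (min_width=19, slack=1)
Line 3: ['this', 'at', 'tomato', 'young'] (min_width=20, slack=0)
Line 4: ['spoon', 'bear', 'stone'] (min_width=16, slack=4)
Line 5: ['forest'] (min_width=6, slack=14)

Answer: forest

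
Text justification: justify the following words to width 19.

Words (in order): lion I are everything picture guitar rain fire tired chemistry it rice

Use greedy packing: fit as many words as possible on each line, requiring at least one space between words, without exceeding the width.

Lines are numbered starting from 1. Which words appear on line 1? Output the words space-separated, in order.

Answer: lion I are

Derivation:
Line 1: ['lion', 'I', 'are'] (min_width=10, slack=9)
Line 2: ['everything', 'picture'] (min_width=18, slack=1)
Line 3: ['guitar', 'rain', 'fire'] (min_width=16, slack=3)
Line 4: ['tired', 'chemistry', 'it'] (min_width=18, slack=1)
Line 5: ['rice'] (min_width=4, slack=15)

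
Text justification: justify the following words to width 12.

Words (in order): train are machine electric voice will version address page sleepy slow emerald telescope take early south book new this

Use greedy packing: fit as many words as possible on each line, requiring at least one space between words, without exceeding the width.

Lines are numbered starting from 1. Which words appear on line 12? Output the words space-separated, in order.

Line 1: ['train', 'are'] (min_width=9, slack=3)
Line 2: ['machine'] (min_width=7, slack=5)
Line 3: ['electric'] (min_width=8, slack=4)
Line 4: ['voice', 'will'] (min_width=10, slack=2)
Line 5: ['version'] (min_width=7, slack=5)
Line 6: ['address', 'page'] (min_width=12, slack=0)
Line 7: ['sleepy', 'slow'] (min_width=11, slack=1)
Line 8: ['emerald'] (min_width=7, slack=5)
Line 9: ['telescope'] (min_width=9, slack=3)
Line 10: ['take', 'early'] (min_width=10, slack=2)
Line 11: ['south', 'book'] (min_width=10, slack=2)
Line 12: ['new', 'this'] (min_width=8, slack=4)

Answer: new this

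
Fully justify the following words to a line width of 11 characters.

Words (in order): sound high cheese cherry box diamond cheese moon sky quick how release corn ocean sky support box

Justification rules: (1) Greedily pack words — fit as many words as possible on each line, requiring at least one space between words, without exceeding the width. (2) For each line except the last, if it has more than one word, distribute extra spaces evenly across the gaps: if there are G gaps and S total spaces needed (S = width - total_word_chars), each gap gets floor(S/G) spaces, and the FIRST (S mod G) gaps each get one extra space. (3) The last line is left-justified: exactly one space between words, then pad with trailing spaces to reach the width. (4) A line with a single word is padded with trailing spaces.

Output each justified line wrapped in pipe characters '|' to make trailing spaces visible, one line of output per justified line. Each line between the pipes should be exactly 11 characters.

Answer: |sound  high|
|cheese     |
|cherry  box|
|diamond    |
|cheese moon|
|sky   quick|
|how release|
|corn  ocean|
|sky support|
|box        |

Derivation:
Line 1: ['sound', 'high'] (min_width=10, slack=1)
Line 2: ['cheese'] (min_width=6, slack=5)
Line 3: ['cherry', 'box'] (min_width=10, slack=1)
Line 4: ['diamond'] (min_width=7, slack=4)
Line 5: ['cheese', 'moon'] (min_width=11, slack=0)
Line 6: ['sky', 'quick'] (min_width=9, slack=2)
Line 7: ['how', 'release'] (min_width=11, slack=0)
Line 8: ['corn', 'ocean'] (min_width=10, slack=1)
Line 9: ['sky', 'support'] (min_width=11, slack=0)
Line 10: ['box'] (min_width=3, slack=8)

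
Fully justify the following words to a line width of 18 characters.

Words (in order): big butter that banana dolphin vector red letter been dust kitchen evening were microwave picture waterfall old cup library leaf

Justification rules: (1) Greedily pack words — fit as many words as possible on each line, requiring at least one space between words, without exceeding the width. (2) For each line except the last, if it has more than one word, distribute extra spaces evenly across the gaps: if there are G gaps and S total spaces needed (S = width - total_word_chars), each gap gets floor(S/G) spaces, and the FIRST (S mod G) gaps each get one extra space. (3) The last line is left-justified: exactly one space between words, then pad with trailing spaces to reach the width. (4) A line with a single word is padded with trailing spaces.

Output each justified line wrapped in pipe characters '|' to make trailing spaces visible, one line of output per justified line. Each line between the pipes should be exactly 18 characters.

Line 1: ['big', 'butter', 'that'] (min_width=15, slack=3)
Line 2: ['banana', 'dolphin'] (min_width=14, slack=4)
Line 3: ['vector', 'red', 'letter'] (min_width=17, slack=1)
Line 4: ['been', 'dust', 'kitchen'] (min_width=17, slack=1)
Line 5: ['evening', 'were'] (min_width=12, slack=6)
Line 6: ['microwave', 'picture'] (min_width=17, slack=1)
Line 7: ['waterfall', 'old', 'cup'] (min_width=17, slack=1)
Line 8: ['library', 'leaf'] (min_width=12, slack=6)

Answer: |big   butter  that|
|banana     dolphin|
|vector  red letter|
|been  dust kitchen|
|evening       were|
|microwave  picture|
|waterfall  old cup|
|library leaf      |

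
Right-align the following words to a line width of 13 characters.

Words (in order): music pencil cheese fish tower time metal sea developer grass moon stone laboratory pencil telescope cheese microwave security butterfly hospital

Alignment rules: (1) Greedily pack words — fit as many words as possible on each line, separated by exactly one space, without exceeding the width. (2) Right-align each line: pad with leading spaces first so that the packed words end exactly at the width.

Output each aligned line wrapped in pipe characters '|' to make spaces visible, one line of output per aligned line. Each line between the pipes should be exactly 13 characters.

Answer: | music pencil|
|  cheese fish|
|   tower time|
|    metal sea|
|    developer|
|   grass moon|
|        stone|
|   laboratory|
|       pencil|
|    telescope|
|       cheese|
|    microwave|
|     security|
|    butterfly|
|     hospital|

Derivation:
Line 1: ['music', 'pencil'] (min_width=12, slack=1)
Line 2: ['cheese', 'fish'] (min_width=11, slack=2)
Line 3: ['tower', 'time'] (min_width=10, slack=3)
Line 4: ['metal', 'sea'] (min_width=9, slack=4)
Line 5: ['developer'] (min_width=9, slack=4)
Line 6: ['grass', 'moon'] (min_width=10, slack=3)
Line 7: ['stone'] (min_width=5, slack=8)
Line 8: ['laboratory'] (min_width=10, slack=3)
Line 9: ['pencil'] (min_width=6, slack=7)
Line 10: ['telescope'] (min_width=9, slack=4)
Line 11: ['cheese'] (min_width=6, slack=7)
Line 12: ['microwave'] (min_width=9, slack=4)
Line 13: ['security'] (min_width=8, slack=5)
Line 14: ['butterfly'] (min_width=9, slack=4)
Line 15: ['hospital'] (min_width=8, slack=5)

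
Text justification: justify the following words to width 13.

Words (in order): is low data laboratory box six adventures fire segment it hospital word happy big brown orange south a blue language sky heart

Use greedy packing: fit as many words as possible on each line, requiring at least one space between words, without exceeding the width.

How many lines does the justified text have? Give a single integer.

Answer: 12

Derivation:
Line 1: ['is', 'low', 'data'] (min_width=11, slack=2)
Line 2: ['laboratory'] (min_width=10, slack=3)
Line 3: ['box', 'six'] (min_width=7, slack=6)
Line 4: ['adventures'] (min_width=10, slack=3)
Line 5: ['fire', 'segment'] (min_width=12, slack=1)
Line 6: ['it', 'hospital'] (min_width=11, slack=2)
Line 7: ['word', 'happy'] (min_width=10, slack=3)
Line 8: ['big', 'brown'] (min_width=9, slack=4)
Line 9: ['orange', 'south'] (min_width=12, slack=1)
Line 10: ['a', 'blue'] (min_width=6, slack=7)
Line 11: ['language', 'sky'] (min_width=12, slack=1)
Line 12: ['heart'] (min_width=5, slack=8)
Total lines: 12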